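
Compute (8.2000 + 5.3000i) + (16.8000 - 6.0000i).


Real: 8.2 + 16.8 = 25
Imag: 5.3 - 6 = -0.7

25.0000 - 0.7000i


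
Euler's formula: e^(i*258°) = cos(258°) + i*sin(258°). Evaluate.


cos(258°) = -0.2079
sin(258°) = -0.9781

e^(i*258°) = -0.2079 - 0.9781i


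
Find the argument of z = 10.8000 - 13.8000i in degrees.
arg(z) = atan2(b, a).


Re = 10.8, Im = -13.8
arg = atan2(-13.8, 10.8) = -51.9530 degrees

arg(z) = -51.9530 degrees


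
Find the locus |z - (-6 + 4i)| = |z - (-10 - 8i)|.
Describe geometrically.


Equal distances means the locus is the perpendicular bisector of z1 and z2.
Midpoint = ((-6+(-10))/2, (4+(-8))/2) = (-8.0000, -2.0000)

Perpendicular bisector through (-8.0000, -2.0000)


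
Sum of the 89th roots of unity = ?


The sum of all 89th roots of unity is 0.
Geometric series: (1 - w^89)/(1 - w) = (1-1)/(1-w) = 0 since w^89 = 1, w ≠ 1.
Alternatively: coefficient of z^88 in z^89 - 1 is 0.

0


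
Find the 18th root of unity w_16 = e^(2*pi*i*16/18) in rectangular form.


Angle = 360*16/18 = 320°
a = cos(320°) = 0.7660
b = sin(320°) = -0.6428

0.7660 - 0.6428i


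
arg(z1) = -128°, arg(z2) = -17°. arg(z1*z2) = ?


arg(z1*z2) = -128° - 17° = -145°
Normalized to (-180°, 180°]: -145°

-145°


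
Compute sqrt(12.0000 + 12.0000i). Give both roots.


|z| = sqrt(144+144) = 16.9706
sqrt((|z|+a)/2) = sqrt((16.9706+12)/2) = sqrt(14.4853) = 3.8060
sqrt((|z|-a)/2) = sqrt((16.9706-12)/2) = sqrt(2.4853) = 1.5765

±(3.8060 + 1.5765i) i.e. 3.8060 + 1.5765i and -3.8060 - 1.5765i


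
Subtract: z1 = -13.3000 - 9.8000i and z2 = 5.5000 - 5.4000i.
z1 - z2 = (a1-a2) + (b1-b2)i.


Real: -13.3 - 5.5 = -18.8
Imag: -9.8 + 5.4 = -4.4

-18.8000 - 4.4000i


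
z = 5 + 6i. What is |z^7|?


|z| = sqrt(25+36) = sqrt(61) = 7.8102
|z^7| = |z|^7 = (sqrt(61))^7 = 61^3 * sqrt(61) = 226981*sqrt(61)

|z^7| = 226981*sqrt(61) ≈ 1772778.2817


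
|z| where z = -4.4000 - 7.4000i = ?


|z| = sqrt((-4.4)^2 + (-7.4)^2) = sqrt(19.36 + 54.76) = sqrt(74.12) = 8.6093

|z| = 8.6093


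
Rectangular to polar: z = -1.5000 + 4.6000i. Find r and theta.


r = sqrt(2.25+21.16) = sqrt(23.41) = 4.8384
theta = atan2(4.6, -1.5) = 108.0605 degrees

r = 4.8384, theta = 108.0605 degrees


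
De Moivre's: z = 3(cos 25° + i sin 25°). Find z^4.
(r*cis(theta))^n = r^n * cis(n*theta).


r^4 = 3^4 = 81
n*theta = 4*25° = 100° = 100° (mod 360)
a = 81*cos(100°) = -14.0655
b = 81*sin(100°) = 79.7694

81 cis(100°) = -14.0655 + 79.7694i


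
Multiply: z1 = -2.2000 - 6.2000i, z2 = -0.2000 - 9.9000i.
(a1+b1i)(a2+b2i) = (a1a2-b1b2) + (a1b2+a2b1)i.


Real = -2.2*(-0.2) - (-6.2)*(-9.9) = 0.44 - 61.38 = -60.94
Imag = -2.2*(-9.9) - (0.2)*(-6.2) = 21.78 + 1.24 = 23.02

-60.9400 + 23.0200i


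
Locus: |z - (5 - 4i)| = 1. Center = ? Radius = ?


|z - z0| = r is a circle with center z0 and radius r.
Center = (5, -4), radius = 1

Circle with center (5, -4) and radius 1


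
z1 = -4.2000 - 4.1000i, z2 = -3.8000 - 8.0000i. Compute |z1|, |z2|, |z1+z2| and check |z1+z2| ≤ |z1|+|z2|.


|z1| = sqrt((-4.2)^2 + (-4.1)^2) = sqrt(34.45) = 5.8694
|z2| = sqrt((-3.8)^2 + (-8)^2) = sqrt(78.44) = 8.8566
z1+z2 = -8.0000 - 12.1000i
|z1+z2| = sqrt(210.41) = 14.5055
|z1|+|z2| = 5.8694 + 8.8566 = 14.7260

|z1+z2| = 14.5055 ≤ |z1|+|z2| = 14.7260 (verified)


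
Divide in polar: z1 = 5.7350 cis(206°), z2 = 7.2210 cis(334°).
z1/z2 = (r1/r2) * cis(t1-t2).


r = 5.7350 / 7.2210 = 0.7942
theta = 206° - 334° = -128° = 232° (mod 360)

0.7942 cis(232°)


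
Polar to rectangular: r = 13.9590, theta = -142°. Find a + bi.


a = 13.9590*cos(-142°) = 13.9590*(-0.78801) = -10.9998
b = 13.9590*sin(-142°) = 13.9590*(-0.61566) = -8.5940

-10.9998 - 8.5940i


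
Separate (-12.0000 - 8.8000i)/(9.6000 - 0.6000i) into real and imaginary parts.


Multiply by conjugate: (-12.0000 - 8.8000i)(9.6000 + 0.6000i) / (9.6^2 + (-0.6)^2)
Numerator real = -12*9.6 - (8.8)*(-0.6) = -109.92
Numerator imag = -8.8*9.6 - (-12)*(-0.6) = -91.68
Denominator = 92.52
Re(z) = -109.92/92.52 = -1.1881
Im(z) = -91.68/92.52 = -0.9909

Re(z) = -1.1881, Im(z) = -0.9909


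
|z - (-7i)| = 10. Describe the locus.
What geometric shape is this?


|z - z0| = r is a circle with center z0 and radius r.
Center = (0, -7), radius = 10

Circle with center (0, -7) and radius 10


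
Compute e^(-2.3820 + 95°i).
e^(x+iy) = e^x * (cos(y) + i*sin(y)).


e^-2.3820 = 0.0924
cos(95°) = -0.0872
sin(95°) = 0.9962
Real = 0.0924*(-0.0872) = -0.0081
Imag = 0.0924*0.9962 = 0.0920

-0.0081 + 0.0920i


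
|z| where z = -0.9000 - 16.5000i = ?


|z| = sqrt((-0.9)^2 + (-16.5)^2) = sqrt(0.81 + 272.25) = sqrt(273.06) = 16.5245

|z| = 16.5245


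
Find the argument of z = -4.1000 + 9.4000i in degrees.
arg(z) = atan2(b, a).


Re = -4.1, Im = 9.4
arg = atan2(9.4, -4.1) = 113.5654 degrees

arg(z) = 113.5654 degrees


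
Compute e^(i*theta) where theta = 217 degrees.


cos(217°) = -0.7986
sin(217°) = -0.6018

e^(i*217°) = -0.7986 - 0.6018i


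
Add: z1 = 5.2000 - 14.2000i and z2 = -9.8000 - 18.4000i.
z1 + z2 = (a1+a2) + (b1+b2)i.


Real: 5.2 - 9.8 = -4.6
Imag: -14.2 - 18.4 = -32.6

-4.6000 - 32.6000i


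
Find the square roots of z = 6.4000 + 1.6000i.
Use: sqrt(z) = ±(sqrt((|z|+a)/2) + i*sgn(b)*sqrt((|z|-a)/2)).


|z| = sqrt(40.96+2.56) = 6.5970
sqrt((|z|+a)/2) = sqrt((6.5970+6.4)/2) = sqrt(6.4985) = 2.5492
sqrt((|z|-a)/2) = sqrt((6.5970-6.4)/2) = sqrt(0.0985) = 0.3138

±(2.5492 + 0.3138i) i.e. 2.5492 + 0.3138i and -2.5492 - 0.3138i


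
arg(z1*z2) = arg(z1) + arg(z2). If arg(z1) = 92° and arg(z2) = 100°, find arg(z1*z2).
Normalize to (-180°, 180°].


arg(z1*z2) = 92° + 100° = 192°
Normalized to (-180°, 180°]: -168°

-168°


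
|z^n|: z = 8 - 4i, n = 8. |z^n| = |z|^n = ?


|z| = sqrt(64+16) = sqrt(80) = 8.9443
|z^8| = |z|^8 = (sqrt(80))^8 = 80^4 = 40960000

|z^8| = 40960000


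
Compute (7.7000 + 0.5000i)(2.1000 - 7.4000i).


Real = 7.7*2.1 - 0.5*(-7.4) = 16.17 - (-3.7) = 19.87
Imag = 7.7*(-7.4) + 2.1*0.5 = -56.98 + 1.05 = -55.93

19.8700 - 55.9300i


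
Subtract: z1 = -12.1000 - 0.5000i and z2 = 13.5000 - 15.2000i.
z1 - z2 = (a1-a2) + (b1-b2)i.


Real: -12.1 - 13.5 = -25.6
Imag: -0.5 + 15.2 = 14.7

-25.6000 + 14.7000i


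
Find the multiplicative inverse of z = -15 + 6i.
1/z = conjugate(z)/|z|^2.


|z|^2 = 225+36 = 261
1/z = (-15 - 6i)/261

1/z = -0.0575 - 0.0230i


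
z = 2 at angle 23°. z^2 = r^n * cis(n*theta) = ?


r^2 = 2^2 = 4
n*theta = 2*23° = 46° = 46° (mod 360)
a = 4*cos(46°) = 2.7786
b = 4*sin(46°) = 2.8774

4 cis(46°) = 2.7786 + 2.8774i


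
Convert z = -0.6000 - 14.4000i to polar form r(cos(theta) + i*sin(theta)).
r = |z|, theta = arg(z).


r = sqrt(0.36+207.36) = sqrt(207.72) = 14.4125
theta = atan2(-14.4, -0.6) = -92.3859 degrees

r = 14.4125, theta = -92.3859 degrees


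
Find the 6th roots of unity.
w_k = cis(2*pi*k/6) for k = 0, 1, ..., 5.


The 6th roots of unity are cis(360k/6°) for k=0..5
Angle step = 360/6 = 60°
Primitive root: cis(60°)
Primitive root = 0.5000 + 0.8660i

6 roots at angles: 0°, 60°, 120°, 180°, 240°, 300°


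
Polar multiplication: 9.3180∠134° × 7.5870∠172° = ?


r = 9.3180 * 7.5870 = 70.6957
theta = 134° + 172° = 306° = 306° (mod 360)

70.6957 cis(306°)


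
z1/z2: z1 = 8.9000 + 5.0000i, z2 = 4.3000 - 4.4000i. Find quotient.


Conjugate of z2 = 4.3000 + 4.4000i
Numerator: (8.9000 + 5.0000i)(4.3000 + 4.4000i) = 16.2700 + 60.6600i
Denominator: 4.3^2 + (-4.4)^2 = 37.85
Result = (16.2700 + 60.6600i)/37.85

0.4299 + 1.6026i


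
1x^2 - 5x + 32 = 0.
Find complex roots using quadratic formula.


disc = (-5)^2 - 4*1*32 = 25 - 128 = -103
sqrt(|disc|) = sqrt(103) = 10.1489
Real part = 5/(2*1) = 2.5000
Imag part = 10.1489/(2*1) = 5.0744

2.5000 ± 5.0744i


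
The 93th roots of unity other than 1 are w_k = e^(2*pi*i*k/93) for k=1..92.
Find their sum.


With w = e^(2*pi*i/93), all 93 of the 93th roots of unity w^0 = 1, w, ..., w^(92) sum to 0: 1 + w + ... + w^(92) = (1 - w^93)/(1 - w) = 0 since w^93 = 1, w ≠ 1.
Removing the root 1: w + w^2 + ... + w^(92) = 0 - 1 = -1

Sum = -1


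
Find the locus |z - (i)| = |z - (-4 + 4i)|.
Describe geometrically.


Equal distances means the locus is the perpendicular bisector of z1 and z2.
Midpoint = ((0+(-4))/2, (1+4)/2) = (-2.0000, 2.5000)

Perpendicular bisector through (-2.0000, 2.5000)


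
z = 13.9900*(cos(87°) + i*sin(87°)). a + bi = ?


a = 13.9900*cos(87°) = 13.9900*0.05234 = 0.7322
b = 13.9900*sin(87°) = 13.9900*0.99863 = 13.9708

0.7322 + 13.9708i


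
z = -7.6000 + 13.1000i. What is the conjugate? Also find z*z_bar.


z_bar = -7.6000 - 13.1000i
z*z_bar = (-7.6)^2 + 13.1^2 = 57.76 + 171.61 = 229.37

z_bar = -7.6000 - 13.1000i, z*z_bar = 229.37


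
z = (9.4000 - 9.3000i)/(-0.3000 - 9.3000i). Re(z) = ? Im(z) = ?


Multiply by conjugate: (9.4000 - 9.3000i)(-0.3000 + 9.3000i) / ((-0.3)^2 + (-9.3)^2)
Numerator real = 9.4*(-0.3) - (9.3)*(-9.3) = 83.67
Numerator imag = -9.3*(-0.3) - 9.4*(-9.3) = 90.21
Denominator = 86.58
Re(z) = 83.67/86.58 = 0.9664
Im(z) = 90.21/86.58 = 1.0419

Re(z) = 0.9664, Im(z) = 1.0419


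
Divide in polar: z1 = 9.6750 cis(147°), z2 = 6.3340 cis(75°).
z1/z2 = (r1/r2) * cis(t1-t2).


r = 9.6750 / 6.3340 = 1.5275
theta = 147° - 75° = 72° = 72° (mod 360)

1.5275 cis(72°)


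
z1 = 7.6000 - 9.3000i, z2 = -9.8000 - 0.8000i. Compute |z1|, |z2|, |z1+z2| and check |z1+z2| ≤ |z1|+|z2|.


|z1| = sqrt(7.6^2 + (-9.3)^2) = sqrt(144.25) = 12.0104
|z2| = sqrt((-9.8)^2 + (-0.8)^2) = sqrt(96.68) = 9.8326
z1+z2 = -2.2000 - 10.1000i
|z1+z2| = sqrt(106.85) = 10.3368
|z1|+|z2| = 12.0104 + 9.8326 = 21.8430

|z1+z2| = 10.3368 ≤ |z1|+|z2| = 21.8430 (verified)


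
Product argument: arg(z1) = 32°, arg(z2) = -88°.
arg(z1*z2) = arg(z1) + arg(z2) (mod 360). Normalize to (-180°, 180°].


arg(z1*z2) = 32° - 88° = -56°
Normalized to (-180°, 180°]: -56°

-56°


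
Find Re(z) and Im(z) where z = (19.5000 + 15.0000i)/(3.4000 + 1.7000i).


Multiply by conjugate: (19.5000 + 15.0000i)(3.4000 - 1.7000i) / (3.4^2 + 1.7^2)
Numerator real = 19.5*3.4 + 15*1.7 = 91.8
Numerator imag = 15*3.4 - 19.5*1.7 = 17.85
Denominator = 14.45
Re(z) = 91.8/14.45 = 6.3529
Im(z) = 17.85/14.45 = 1.2353

Re(z) = 6.3529, Im(z) = 1.2353


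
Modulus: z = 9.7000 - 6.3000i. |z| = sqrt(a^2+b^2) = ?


|z| = sqrt(9.7^2 + (-6.3)^2) = sqrt(94.09 + 39.69) = sqrt(133.78) = 11.5663

|z| = 11.5663


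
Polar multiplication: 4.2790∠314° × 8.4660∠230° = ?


r = 4.2790 * 8.4660 = 36.2260
theta = 314° + 230° = 544° = 184° (mod 360)

36.2260 cis(184°)


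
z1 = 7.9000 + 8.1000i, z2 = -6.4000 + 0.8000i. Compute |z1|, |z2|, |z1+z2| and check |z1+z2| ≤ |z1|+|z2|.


|z1| = sqrt(7.9^2 + 8.1^2) = sqrt(128.02) = 11.3146
|z2| = sqrt((-6.4)^2 + 0.8^2) = sqrt(41.6) = 6.4498
z1+z2 = 1.5000 + 8.9000i
|z1+z2| = sqrt(81.46) = 9.0255
|z1|+|z2| = 11.3146 + 6.4498 = 17.7644

|z1+z2| = 9.0255 ≤ |z1|+|z2| = 17.7644 (verified)


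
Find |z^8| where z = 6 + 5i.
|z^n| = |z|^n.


|z| = sqrt(36+25) = sqrt(61) = 7.8102
|z^8| = |z|^8 = (sqrt(61))^8 = 61^4 = 13845841

|z^8| = 13845841


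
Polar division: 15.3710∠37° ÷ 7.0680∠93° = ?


r = 15.3710 / 7.0680 = 2.1747
theta = 37° - 93° = -56° = 304° (mod 360)

2.1747 cis(304°)


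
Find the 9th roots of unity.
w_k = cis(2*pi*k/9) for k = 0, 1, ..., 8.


The 9th roots of unity are cis(360k/9°) for k=0..8
Angle step = 360/9 = 40°
Primitive root: cis(40°)
Primitive root = 0.7660 + 0.6428i

9 roots at angles: 0°, 40°, 80°, 120°, 160°, 200°, 240°, 280°, 320°


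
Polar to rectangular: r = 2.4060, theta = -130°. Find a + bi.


a = 2.4060*cos(-130°) = 2.4060*(-0.642788) = -1.5465
b = 2.4060*sin(-130°) = 2.4060*(-0.76604) = -1.8431

-1.5465 - 1.8431i


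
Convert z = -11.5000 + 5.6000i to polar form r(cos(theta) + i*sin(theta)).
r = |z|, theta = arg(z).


r = sqrt(132.25+31.36) = sqrt(163.61) = 12.7910
theta = atan2(5.6, -11.5) = 154.0359 degrees

r = 12.7910, theta = 154.0359 degrees


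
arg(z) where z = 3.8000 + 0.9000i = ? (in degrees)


Re = 3.8, Im = 0.9
arg = atan2(0.9, 3.8) = 13.3245 degrees

arg(z) = 13.3245 degrees


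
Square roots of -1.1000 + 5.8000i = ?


|z| = sqrt(1.21+33.64) = 5.9034
sqrt((|z|+a)/2) = sqrt((5.9034+(-1.1))/2) = sqrt(2.4017) = 1.5497
sqrt((|z|-a)/2) = sqrt((5.9034-(-1.1))/2) = sqrt(3.5017) = 1.8713

±(1.5497 + 1.8713i) i.e. 1.5497 + 1.8713i and -1.5497 - 1.8713i


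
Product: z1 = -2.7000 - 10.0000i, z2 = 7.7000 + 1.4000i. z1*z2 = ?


Real = -2.7*7.7 - (-10)*1.4 = -20.79 - (-14) = -6.79
Imag = -2.7*1.4 + 7.7*(-10) = -3.78 - (77) = -80.78

-6.7900 - 80.7800i


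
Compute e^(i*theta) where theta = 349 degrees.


cos(349°) = 0.9816
sin(349°) = -0.1908

e^(i*349°) = 0.9816 - 0.1908i


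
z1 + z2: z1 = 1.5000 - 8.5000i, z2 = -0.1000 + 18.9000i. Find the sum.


Real: 1.5 - 0.1 = 1.4
Imag: -8.5 + 18.9 = 10.4

1.4000 + 10.4000i


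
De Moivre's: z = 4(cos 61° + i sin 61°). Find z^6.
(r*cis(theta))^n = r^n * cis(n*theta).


r^6 = 4^6 = 4096
n*theta = 6*61° = 366° = 6° (mod 360)
a = 4096*cos(6°) = 4073.5617
b = 4096*sin(6°) = 428.1486

4096 cis(6°) = 4073.5617 + 428.1486i


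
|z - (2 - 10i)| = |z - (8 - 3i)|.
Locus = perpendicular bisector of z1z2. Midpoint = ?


Equal distances means the locus is the perpendicular bisector of z1 and z2.
Midpoint = ((2+8)/2, (-10+(-3))/2) = (5.0000, -6.5000)

Perpendicular bisector through (5.0000, -6.5000)


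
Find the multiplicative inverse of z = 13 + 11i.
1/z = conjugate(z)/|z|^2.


|z|^2 = 169+121 = 290
1/z = (13 - 11i)/290

1/z = 0.0448 - 0.0379i


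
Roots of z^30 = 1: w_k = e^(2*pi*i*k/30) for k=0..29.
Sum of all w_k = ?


The sum of all 30th roots of unity is 0.
Geometric series: (1 - w^30)/(1 - w) = (1-1)/(1-w) = 0 since w^30 = 1, w ≠ 1.
Alternatively: coefficient of z^29 in z^30 - 1 is 0.

0


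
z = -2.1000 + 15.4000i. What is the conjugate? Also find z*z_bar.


z_bar = -2.1000 - 15.4000i
z*z_bar = (-2.1)^2 + 15.4^2 = 4.41 + 237.16 = 241.57

z_bar = -2.1000 - 15.4000i, z*z_bar = 241.57


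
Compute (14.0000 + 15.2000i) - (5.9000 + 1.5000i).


Real: 14 - 5.9 = 8.1
Imag: 15.2 - 1.5 = 13.7

8.1000 + 13.7000i


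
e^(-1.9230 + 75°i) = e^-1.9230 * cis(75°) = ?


e^-1.9230 = 0.1462
cos(75°) = 0.2588
sin(75°) = 0.9659
Real = 0.1462*0.2588 = 0.0378
Imag = 0.1462*0.9659 = 0.1412

0.0378 + 0.1412i


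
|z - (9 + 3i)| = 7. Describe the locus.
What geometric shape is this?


|z - z0| = r is a circle with center z0 and radius r.
Center = (9, 3), radius = 7

Circle with center (9, 3) and radius 7


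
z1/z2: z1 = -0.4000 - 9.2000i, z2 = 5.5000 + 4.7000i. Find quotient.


Conjugate of z2 = 5.5000 - 4.7000i
Numerator: (-0.4000 - 9.2000i)(5.5000 - 4.7000i) = -45.4400 - 48.7200i
Denominator: 5.5^2 + 4.7^2 = 52.34
Result = (-45.4400 - 48.7200i)/52.34

-0.8682 - 0.9308i


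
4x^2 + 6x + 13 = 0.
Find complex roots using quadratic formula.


disc = 6^2 - 4*4*13 = 36 - 208 = -172
sqrt(|disc|) = sqrt(172) = 13.1149
Real part = -6/(2*4) = -0.7500
Imag part = 13.1149/(2*4) = 1.6394

-0.7500 ± 1.6394i


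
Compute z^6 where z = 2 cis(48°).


r^6 = 2^6 = 64
n*theta = 6*48° = 288° = 288° (mod 360)
a = 64*cos(288°) = 19.7771
b = 64*sin(288°) = -60.8676

64 cis(288°) = 19.7771 - 60.8676i


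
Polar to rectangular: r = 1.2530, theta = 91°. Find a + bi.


a = 1.2530*cos(91°) = 1.2530*(-0.0175) = -0.0219
b = 1.2530*sin(91°) = 1.2530*0.99985 = 1.2528

-0.0219 + 1.2528i


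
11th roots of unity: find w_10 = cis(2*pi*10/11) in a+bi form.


Angle = 360*10/11 = 327.2727°
a = cos(327.2727°) = 0.8413
b = sin(327.2727°) = -0.5406

0.8413 - 0.5406i


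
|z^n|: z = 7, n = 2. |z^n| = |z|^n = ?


|z| = sqrt(49+0) = sqrt(49) = 7
|z^2| = |z|^2 = 7^2 = 49

|z^2| = 49


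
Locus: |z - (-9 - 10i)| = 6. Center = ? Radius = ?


|z - z0| = r is a circle with center z0 and radius r.
Center = (-9, -10), radius = 6

Circle with center (-9, -10) and radius 6


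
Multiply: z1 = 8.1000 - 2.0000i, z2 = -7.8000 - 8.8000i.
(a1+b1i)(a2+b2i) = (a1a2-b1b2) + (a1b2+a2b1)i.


Real = 8.1*(-7.8) - (-2)*(-8.8) = -63.18 - 17.6 = -80.78
Imag = 8.1*(-8.8) - (7.8)*(-2) = -71.28 + 15.6 = -55.68

-80.7800 - 55.6800i


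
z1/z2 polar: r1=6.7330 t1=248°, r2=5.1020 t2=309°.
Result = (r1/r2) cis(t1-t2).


r = 6.7330 / 5.1020 = 1.3197
theta = 248° - 309° = -61° = 299° (mod 360)

1.3197 cis(299°)


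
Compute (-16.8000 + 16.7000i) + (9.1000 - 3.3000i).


Real: -16.8 + 9.1 = -7.7
Imag: 16.7 - 3.3 = 13.4

-7.7000 + 13.4000i


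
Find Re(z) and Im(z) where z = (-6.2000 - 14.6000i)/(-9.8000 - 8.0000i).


Multiply by conjugate: (-6.2000 - 14.6000i)(-9.8000 + 8.0000i) / ((-9.8)^2 + (-8)^2)
Numerator real = -6.2*(-9.8) - (14.6)*(-8) = 177.56
Numerator imag = -14.6*(-9.8) - (-6.2)*(-8) = 93.48
Denominator = 160.04
Re(z) = 177.56/160.04 = 1.1095
Im(z) = 93.48/160.04 = 0.5841

Re(z) = 1.1095, Im(z) = 0.5841


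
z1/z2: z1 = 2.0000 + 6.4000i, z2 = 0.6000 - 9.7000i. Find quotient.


Conjugate of z2 = 0.6000 + 9.7000i
Numerator: (2.0000 + 6.4000i)(0.6000 + 9.7000i) = -60.8800 + 23.2400i
Denominator: 0.6^2 + (-9.7)^2 = 94.45
Result = (-60.8800 + 23.2400i)/94.45

-0.6446 + 0.2461i


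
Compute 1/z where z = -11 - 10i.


|z|^2 = 121+100 = 221
1/z = (-11 + 10i)/221

1/z = -0.0498 + 0.0452i


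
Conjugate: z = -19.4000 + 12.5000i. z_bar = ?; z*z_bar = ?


z_bar = -19.4000 - 12.5000i
z*z_bar = (-19.4)^2 + 12.5^2 = 376.36 + 156.25 = 532.61

z_bar = -19.4000 - 12.5000i, z*z_bar = 532.61


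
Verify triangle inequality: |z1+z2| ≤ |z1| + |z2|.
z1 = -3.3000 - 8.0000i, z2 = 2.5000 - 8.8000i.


|z1| = sqrt((-3.3)^2 + (-8)^2) = sqrt(74.89) = 8.6539
|z2| = sqrt(2.5^2 + (-8.8)^2) = sqrt(83.69) = 9.1482
z1+z2 = -0.8000 - 16.8000i
|z1+z2| = sqrt(282.88) = 16.8190
|z1|+|z2| = 8.6539 + 9.1482 = 17.8021

|z1+z2| = 16.8190 ≤ |z1|+|z2| = 17.8021 (verified)


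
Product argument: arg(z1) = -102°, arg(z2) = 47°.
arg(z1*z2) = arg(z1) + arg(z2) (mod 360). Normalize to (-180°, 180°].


arg(z1*z2) = -102° + 47° = -55°
Normalized to (-180°, 180°]: -55°

-55°


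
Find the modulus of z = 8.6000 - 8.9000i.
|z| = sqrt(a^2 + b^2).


|z| = sqrt(8.6^2 + (-8.9)^2) = sqrt(73.96 + 79.21) = sqrt(153.17) = 12.3762

|z| = 12.3762


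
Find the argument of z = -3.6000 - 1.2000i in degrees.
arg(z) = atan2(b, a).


Re = -3.6, Im = -1.2
arg = atan2(-1.2, -3.6) = -161.5651 degrees

arg(z) = -161.5651 degrees


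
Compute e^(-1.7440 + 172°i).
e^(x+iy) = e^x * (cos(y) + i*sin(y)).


e^-1.7440 = 0.1748
cos(172°) = -0.9903
sin(172°) = 0.1392
Real = 0.1748*(-0.9903) = -0.1731
Imag = 0.1748*0.1392 = 0.0243

-0.1731 + 0.0243i


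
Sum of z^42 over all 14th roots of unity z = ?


The roots are w_k = w^k with w = e^(2*pi*i/14), and (w^k)^42 = (w^42)^k.
So S = 1 + u + u^2 + ... + u^(13) with u = w^42.
42 = 3*14 + 0, so 42 is a multiple of 14 and u = (w^14)^3 = 1.
Every one of the 14 terms equals 1: S = 14

S = 14


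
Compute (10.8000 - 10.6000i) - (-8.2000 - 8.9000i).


Real: 10.8 + 8.2 = 19
Imag: -10.6 + 8.9 = -1.7

19.0000 - 1.7000i


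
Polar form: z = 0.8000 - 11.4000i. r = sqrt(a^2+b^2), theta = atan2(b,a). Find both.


r = sqrt(0.64+129.96) = sqrt(130.6) = 11.4280
theta = atan2(-11.4, 0.8) = -85.9858 degrees

r = 11.4280, theta = -85.9858 degrees


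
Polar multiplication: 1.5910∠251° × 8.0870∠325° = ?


r = 1.5910 * 8.0870 = 12.8664
theta = 251° + 325° = 576° = 216° (mod 360)

12.8664 cis(216°)


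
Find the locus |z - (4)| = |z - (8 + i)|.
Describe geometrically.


Equal distances means the locus is the perpendicular bisector of z1 and z2.
Midpoint = ((4+8)/2, (0+1)/2) = (6.0000, 0.5000)

Perpendicular bisector through (6.0000, 0.5000)


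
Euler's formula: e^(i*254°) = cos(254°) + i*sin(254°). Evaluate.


cos(254°) = -0.2756
sin(254°) = -0.9613

e^(i*254°) = -0.2756 - 0.9613i


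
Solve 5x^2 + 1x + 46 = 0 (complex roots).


disc = 1^2 - 4*5*46 = 1 - 920 = -919
sqrt(|disc|) = sqrt(919) = 30.3150
Real part = -1/(2*5) = -0.1000
Imag part = 30.3150/(2*5) = 3.0315

-0.1000 ± 3.0315i


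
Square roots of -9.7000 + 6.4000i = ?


|z| = sqrt(94.09+40.96) = 11.6211
sqrt((|z|+a)/2) = sqrt((11.6211+(-9.7))/2) = sqrt(0.9606) = 0.9801
sqrt((|z|-a)/2) = sqrt((11.6211-(-9.7))/2) = sqrt(10.6606) = 3.2650

±(0.9801 + 3.2650i) i.e. 0.9801 + 3.2650i and -0.9801 - 3.2650i


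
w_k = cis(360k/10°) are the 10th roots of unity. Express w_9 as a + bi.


Angle = 360*9/10 = 324°
a = cos(324°) = 0.8090
b = sin(324°) = -0.5878

0.8090 - 0.5878i


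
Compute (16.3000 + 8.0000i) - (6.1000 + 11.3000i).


Real: 16.3 - 6.1 = 10.2
Imag: 8 - 11.3 = -3.3

10.2000 - 3.3000i


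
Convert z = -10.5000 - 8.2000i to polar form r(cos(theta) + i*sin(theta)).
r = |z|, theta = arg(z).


r = sqrt(110.25+67.24) = sqrt(177.49) = 13.3225
theta = atan2(-8.2, -10.5) = -142.0119 degrees

r = 13.3225, theta = -142.0119 degrees


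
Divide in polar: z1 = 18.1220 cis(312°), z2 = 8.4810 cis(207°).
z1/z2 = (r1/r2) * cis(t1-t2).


r = 18.1220 / 8.4810 = 2.1368
theta = 312° - 207° = 105° = 105° (mod 360)

2.1368 cis(105°)


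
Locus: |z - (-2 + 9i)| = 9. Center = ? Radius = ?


|z - z0| = r is a circle with center z0 and radius r.
Center = (-2, 9), radius = 9

Circle with center (-2, 9) and radius 9


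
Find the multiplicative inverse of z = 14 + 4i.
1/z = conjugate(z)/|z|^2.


|z|^2 = 196+16 = 212
1/z = (14 - 4i)/212

1/z = 0.0660 - 0.0189i


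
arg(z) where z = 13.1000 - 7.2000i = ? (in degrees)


Re = 13.1, Im = -7.2
arg = atan2(-7.2, 13.1) = -28.7940 degrees

arg(z) = -28.7940 degrees


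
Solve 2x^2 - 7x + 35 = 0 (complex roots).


disc = (-7)^2 - 4*2*35 = 49 - 280 = -231
sqrt(|disc|) = sqrt(231) = 15.1987
Real part = 7/(2*2) = 1.7500
Imag part = 15.1987/(2*2) = 3.7997

1.7500 ± 3.7997i


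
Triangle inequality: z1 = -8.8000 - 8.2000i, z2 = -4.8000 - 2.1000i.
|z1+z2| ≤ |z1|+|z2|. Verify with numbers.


|z1| = sqrt((-8.8)^2 + (-8.2)^2) = sqrt(144.68) = 12.0283
|z2| = sqrt((-4.8)^2 + (-2.1)^2) = sqrt(27.45) = 5.2393
z1+z2 = -13.6000 - 10.3000i
|z1+z2| = sqrt(291.05) = 17.0602
|z1|+|z2| = 12.0283 + 5.2393 = 17.2676

|z1+z2| = 17.0602 ≤ |z1|+|z2| = 17.2676 (verified)


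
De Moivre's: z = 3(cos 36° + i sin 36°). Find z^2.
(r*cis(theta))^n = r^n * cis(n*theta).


r^2 = 3^2 = 9
n*theta = 2*36° = 72° = 72° (mod 360)
a = 9*cos(72°) = 2.7812
b = 9*sin(72°) = 8.5595

9 cis(72°) = 2.7812 + 8.5595i


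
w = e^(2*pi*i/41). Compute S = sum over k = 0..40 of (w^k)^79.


The roots are w_k = w^k with w = e^(2*pi*i/41), and (w^k)^79 = (w^79)^k.
So S = 1 + u + u^2 + ... + u^(40) with u = w^79.
79 = 1*41 + 38, so 79 is not a multiple of 41: u = (w^41)^1 * w^38 = w^38 ≠ 1 (w is a primitive 41th root), while u^41 = (w^41)^79 = 1.
Geometric series: S = (1 - u^41)/(1 - u) = (1 - 1)/(1 - u) = 0

S = 0


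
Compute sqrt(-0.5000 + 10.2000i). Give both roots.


|z| = sqrt(0.25+104.04) = 10.2122
sqrt((|z|+a)/2) = sqrt((10.2122+(-0.5))/2) = sqrt(4.8561) = 2.2037
sqrt((|z|-a)/2) = sqrt((10.2122-(-0.5))/2) = sqrt(5.3561) = 2.3143

±(2.2037 + 2.3143i) i.e. 2.2037 + 2.3143i and -2.2037 - 2.3143i


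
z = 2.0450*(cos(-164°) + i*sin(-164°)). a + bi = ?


a = 2.0450*cos(-164°) = 2.0450*(-0.96126) = -1.9658
b = 2.0450*sin(-164°) = 2.0450*(-0.27564) = -0.5637

-1.9658 - 0.5637i


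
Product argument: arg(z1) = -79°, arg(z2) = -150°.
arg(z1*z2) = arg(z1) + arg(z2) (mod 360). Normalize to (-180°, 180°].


arg(z1*z2) = -79° - 150° = -229°
Normalized to (-180°, 180°]: 131°

131°


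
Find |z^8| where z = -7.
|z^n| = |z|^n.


|z| = sqrt(49+0) = sqrt(49) = 7
|z^8| = |z|^8 = 7^8 = 5764801

|z^8| = 5764801


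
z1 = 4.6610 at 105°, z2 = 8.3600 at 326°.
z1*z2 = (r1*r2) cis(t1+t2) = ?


r = 4.6610 * 8.3600 = 38.9660
theta = 105° + 326° = 431° = 71° (mod 360)

38.9660 cis(71°)


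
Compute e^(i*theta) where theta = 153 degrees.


cos(153°) = -0.8910
sin(153°) = 0.4540

e^(i*153°) = -0.8910 + 0.4540i


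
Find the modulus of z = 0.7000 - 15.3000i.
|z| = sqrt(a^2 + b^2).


|z| = sqrt(0.7^2 + (-15.3)^2) = sqrt(0.49 + 234.09) = sqrt(234.58) = 15.3160

|z| = 15.3160


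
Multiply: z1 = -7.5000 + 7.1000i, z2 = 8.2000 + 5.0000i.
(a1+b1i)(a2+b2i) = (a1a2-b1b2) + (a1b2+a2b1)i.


Real = -7.5*8.2 - 7.1*5 = -61.5 - 35.5 = -97
Imag = -7.5*5 + 8.2*7.1 = -37.5 + 58.22 = 20.72

-97.0000 + 20.7200i


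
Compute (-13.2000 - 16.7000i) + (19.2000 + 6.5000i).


Real: -13.2 + 19.2 = 6
Imag: -16.7 + 6.5 = -10.2

6.0000 - 10.2000i


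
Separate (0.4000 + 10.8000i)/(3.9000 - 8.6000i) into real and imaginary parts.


Multiply by conjugate: (0.4000 + 10.8000i)(3.9000 + 8.6000i) / (3.9^2 + (-8.6)^2)
Numerator real = 0.4*3.9 + 10.8*(-8.6) = -91.32
Numerator imag = 10.8*3.9 - 0.4*(-8.6) = 45.56
Denominator = 89.17
Re(z) = -91.32/89.17 = -1.0241
Im(z) = 45.56/89.17 = 0.5109

Re(z) = -1.0241, Im(z) = 0.5109


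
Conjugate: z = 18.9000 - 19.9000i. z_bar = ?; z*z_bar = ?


z_bar = 18.9000 + 19.9000i
z*z_bar = 18.9^2 + (-19.9)^2 = 357.21 + 396.01 = 753.22

z_bar = 18.9000 + 19.9000i, z*z_bar = 753.22


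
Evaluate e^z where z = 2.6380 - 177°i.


e^2.6380 = 13.9852
cos(-177°) = -0.99863
sin(-177°) = -0.052336
Real = 13.9852*(-0.99863) = -13.9660
Imag = 13.9852*(-0.052336) = -0.7319

-13.9660 - 0.7319i


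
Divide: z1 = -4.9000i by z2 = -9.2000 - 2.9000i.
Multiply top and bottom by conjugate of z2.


Conjugate of z2 = -9.2000 + 2.9000i
Numerator: (-4.9000i)(-9.2000 + 2.9000i) = 14.2100 + 45.0800i
Denominator: (-9.2)^2 + (-2.9)^2 = 93.05
Result = (14.2100 + 45.0800i)/93.05

0.1527 + 0.4845i


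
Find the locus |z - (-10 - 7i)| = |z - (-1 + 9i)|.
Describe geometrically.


Equal distances means the locus is the perpendicular bisector of z1 and z2.
Midpoint = ((-10+(-1))/2, (-7+9)/2) = (-5.5000, 1.0000)

Perpendicular bisector through (-5.5000, 1.0000)


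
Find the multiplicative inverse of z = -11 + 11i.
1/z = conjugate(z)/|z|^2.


|z|^2 = 121+121 = 242
1/z = (-11 - 11i)/242

1/z = -0.0455 - 0.0455i


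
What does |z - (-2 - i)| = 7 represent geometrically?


|z - z0| = r is a circle with center z0 and radius r.
Center = (-2, -1), radius = 7

Circle with center (-2, -1) and radius 7


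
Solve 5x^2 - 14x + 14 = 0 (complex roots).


disc = (-14)^2 - 4*5*14 = 196 - 280 = -84
sqrt(|disc|) = sqrt(84) = 9.1652
Real part = 14/(2*5) = 1.4000
Imag part = 9.1652/(2*5) = 0.9165

1.4000 ± 0.9165i


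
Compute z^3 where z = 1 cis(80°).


r^3 = 1^3 = 1
n*theta = 3*80° = 240° = 240° (mod 360)
a = 1*cos(240°) = -0.5000
b = 1*sin(240°) = -0.8660

1 cis(240°) = -0.5000 - 0.8660i


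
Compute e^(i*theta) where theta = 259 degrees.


cos(259°) = -0.1908
sin(259°) = -0.9816

e^(i*259°) = -0.1908 - 0.9816i


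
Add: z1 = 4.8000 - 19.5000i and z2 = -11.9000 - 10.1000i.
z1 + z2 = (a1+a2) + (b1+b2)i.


Real: 4.8 - 11.9 = -7.1
Imag: -19.5 - 10.1 = -29.6

-7.1000 - 29.6000i


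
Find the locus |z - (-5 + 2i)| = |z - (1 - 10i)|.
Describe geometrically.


Equal distances means the locus is the perpendicular bisector of z1 and z2.
Midpoint = ((-5+1)/2, (2+(-10))/2) = (-2.0000, -4.0000)

Perpendicular bisector through (-2.0000, -4.0000)


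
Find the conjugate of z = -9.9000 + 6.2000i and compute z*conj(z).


z_bar = -9.9000 - 6.2000i
z*z_bar = (-9.9)^2 + 6.2^2 = 98.01 + 38.44 = 136.45

z_bar = -9.9000 - 6.2000i, z*z_bar = 136.45


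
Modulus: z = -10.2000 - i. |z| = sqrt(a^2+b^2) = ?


|z| = sqrt((-10.2)^2 + (-1)^2) = sqrt(104.04 + 1) = sqrt(105.04) = 10.2489

|z| = 10.2489


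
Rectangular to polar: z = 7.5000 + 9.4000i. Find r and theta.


r = sqrt(56.25+88.36) = sqrt(144.61) = 12.0254
theta = atan2(9.4, 7.5) = 51.4146 degrees

r = 12.0254, theta = 51.4146 degrees


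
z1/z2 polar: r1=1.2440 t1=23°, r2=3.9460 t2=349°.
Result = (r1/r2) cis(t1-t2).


r = 1.2440 / 3.9460 = 0.3153
theta = 23° - 349° = -326° = 34° (mod 360)

0.3153 cis(34°)


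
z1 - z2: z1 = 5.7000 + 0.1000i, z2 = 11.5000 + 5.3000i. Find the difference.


Real: 5.7 - 11.5 = -5.8
Imag: 0.1 - 5.3 = -5.2

-5.8000 - 5.2000i


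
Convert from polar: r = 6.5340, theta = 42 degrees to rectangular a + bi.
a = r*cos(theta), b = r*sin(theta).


a = 6.5340*cos(42°) = 6.5340*0.74314 = 4.8557
b = 6.5340*sin(42°) = 6.5340*0.66913 = 4.3721

4.8557 + 4.3721i


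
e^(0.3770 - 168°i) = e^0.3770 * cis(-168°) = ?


e^0.3770 = 1.4579
cos(-168°) = -0.9781
sin(-168°) = -0.2079
Real = 1.4579*(-0.9781) = -1.4260
Imag = 1.4579*(-0.2079) = -0.3031

-1.4260 - 0.3031i


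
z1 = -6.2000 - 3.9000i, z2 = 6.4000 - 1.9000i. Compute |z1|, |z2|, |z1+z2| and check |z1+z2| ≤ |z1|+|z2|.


|z1| = sqrt((-6.2)^2 + (-3.9)^2) = sqrt(53.65) = 7.3246
|z2| = sqrt(6.4^2 + (-1.9)^2) = sqrt(44.57) = 6.6761
z1+z2 = 0.2000 - 5.8000i
|z1+z2| = sqrt(33.68) = 5.8034
|z1|+|z2| = 7.3246 + 6.6761 = 14.0007

|z1+z2| = 5.8034 ≤ |z1|+|z2| = 14.0007 (verified)


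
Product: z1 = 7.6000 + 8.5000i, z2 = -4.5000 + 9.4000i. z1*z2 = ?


Real = 7.6*(-4.5) - 8.5*9.4 = -34.2 - 79.9 = -114.1
Imag = 7.6*9.4 - (4.5)*8.5 = 71.44 - (38.25) = 33.19

-114.1000 + 33.1900i


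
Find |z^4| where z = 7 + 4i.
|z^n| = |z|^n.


|z| = sqrt(49+16) = sqrt(65) = 8.0623
|z^4| = |z|^4 = (sqrt(65))^4 = 65^2 = 4225

|z^4| = 4225


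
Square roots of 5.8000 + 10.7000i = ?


|z| = sqrt(33.64+114.49) = 12.1709
sqrt((|z|+a)/2) = sqrt((12.1709+5.8)/2) = sqrt(8.9854) = 2.9976
sqrt((|z|-a)/2) = sqrt((12.1709-5.8)/2) = sqrt(3.1854) = 1.7848

±(2.9976 + 1.7848i) i.e. 2.9976 + 1.7848i and -2.9976 - 1.7848i


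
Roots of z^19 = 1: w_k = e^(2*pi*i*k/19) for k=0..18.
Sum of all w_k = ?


The sum of all 19th roots of unity is 0.
Geometric series: (1 - w^19)/(1 - w) = (1-1)/(1-w) = 0 since w^19 = 1, w ≠ 1.
Alternatively: coefficient of z^18 in z^19 - 1 is 0.

0


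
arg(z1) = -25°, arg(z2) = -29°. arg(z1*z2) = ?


arg(z1*z2) = -25° - 29° = -54°
Normalized to (-180°, 180°]: -54°

-54°


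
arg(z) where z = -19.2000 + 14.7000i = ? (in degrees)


Re = -19.2, Im = 14.7
arg = atan2(14.7, -19.2) = 142.5614 degrees

arg(z) = 142.5614 degrees


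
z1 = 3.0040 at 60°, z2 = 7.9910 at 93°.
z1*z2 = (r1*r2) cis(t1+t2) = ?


r = 3.0040 * 7.9910 = 24.0050
theta = 60° + 93° = 153° = 153° (mod 360)

24.0050 cis(153°)


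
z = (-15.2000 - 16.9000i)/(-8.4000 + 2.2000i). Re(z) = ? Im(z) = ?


Multiply by conjugate: (-15.2000 - 16.9000i)(-8.4000 - 2.2000i) / ((-8.4)^2 + 2.2^2)
Numerator real = -15.2*(-8.4) - (16.9)*2.2 = 90.5
Numerator imag = -16.9*(-8.4) - (-15.2)*2.2 = 175.4
Denominator = 75.4
Re(z) = 90.5/75.4 = 1.2003
Im(z) = 175.4/75.4 = 2.3263

Re(z) = 1.2003, Im(z) = 2.3263


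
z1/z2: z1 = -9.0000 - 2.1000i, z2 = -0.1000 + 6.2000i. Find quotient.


Conjugate of z2 = -0.1000 - 6.2000i
Numerator: (-9.0000 - 2.1000i)(-0.1000 - 6.2000i) = -12.1200 + 56.0100i
Denominator: (-0.1)^2 + 6.2^2 = 38.45
Result = (-12.1200 + 56.0100i)/38.45

-0.3152 + 1.4567i


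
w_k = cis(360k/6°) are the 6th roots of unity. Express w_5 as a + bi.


Angle = 360*5/6 = 300°
a = cos(300°) = 0.5000
b = sin(300°) = -0.8660

0.5000 - 0.8660i


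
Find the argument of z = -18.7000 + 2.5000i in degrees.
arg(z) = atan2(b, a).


Re = -18.7, Im = 2.5
arg = atan2(2.5, -18.7) = 172.3853 degrees

arg(z) = 172.3853 degrees


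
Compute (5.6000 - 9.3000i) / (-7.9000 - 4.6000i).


Conjugate of z2 = -7.9000 + 4.6000i
Numerator: (5.6000 - 9.3000i)(-7.9000 + 4.6000i) = -1.4600 + 99.2300i
Denominator: (-7.9)^2 + (-4.6)^2 = 83.57
Result = (-1.4600 + 99.2300i)/83.57

-0.0175 + 1.1874i


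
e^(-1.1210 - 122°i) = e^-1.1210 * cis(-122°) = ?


e^-1.1210 = 0.3260
cos(-122°) = -0.5299
sin(-122°) = -0.848
Real = 0.3260*(-0.5299) = -0.1727
Imag = 0.3260*(-0.848) = -0.2764

-0.1727 - 0.2764i


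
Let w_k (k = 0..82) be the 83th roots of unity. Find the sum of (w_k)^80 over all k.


The roots are w_k = w^k with w = e^(2*pi*i/83), and (w^k)^80 = (w^80)^k.
So S = 1 + u + u^2 + ... + u^(82) with u = w^80.
80 = 0*83 + 80, so 80 is not a multiple of 83: u = w^80 ≠ 1 (w is a primitive 83th root), while u^83 = (w^83)^80 = 1.
Geometric series: S = (1 - u^83)/(1 - u) = (1 - 1)/(1 - u) = 0

S = 0


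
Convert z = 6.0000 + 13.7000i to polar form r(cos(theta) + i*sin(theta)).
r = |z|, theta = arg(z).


r = sqrt(36+187.69) = sqrt(223.69) = 14.9563
theta = atan2(13.7, 6) = 66.3487 degrees

r = 14.9563, theta = 66.3487 degrees


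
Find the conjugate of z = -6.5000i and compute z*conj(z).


z_bar = 6.5000i
z*z_bar = 0^2 + (-6.5)^2 = 0 + 42.25 = 42.25

z_bar = 6.5000i, z*z_bar = 42.25


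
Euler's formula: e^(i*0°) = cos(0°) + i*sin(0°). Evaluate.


cos(0°) = 1.0000
sin(0°) = 0

e^(i*0°) = 1.0000 + 0i


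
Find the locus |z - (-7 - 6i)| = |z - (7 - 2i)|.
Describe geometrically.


Equal distances means the locus is the perpendicular bisector of z1 and z2.
Midpoint = ((-7+7)/2, (-6+(-2))/2) = (0, -4.0000)

Perpendicular bisector through (0, -4.0000)


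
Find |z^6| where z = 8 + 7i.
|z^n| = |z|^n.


|z| = sqrt(64+49) = sqrt(113) = 10.6301
|z^6| = |z|^6 = (sqrt(113))^6 = 113^3 = 1442897

|z^6| = 1442897


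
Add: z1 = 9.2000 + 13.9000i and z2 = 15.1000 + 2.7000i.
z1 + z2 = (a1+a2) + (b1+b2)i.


Real: 9.2 + 15.1 = 24.3
Imag: 13.9 + 2.7 = 16.6

24.3000 + 16.6000i


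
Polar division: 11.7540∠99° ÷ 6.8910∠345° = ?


r = 11.7540 / 6.8910 = 1.7057
theta = 99° - 345° = -246° = 114° (mod 360)

1.7057 cis(114°)


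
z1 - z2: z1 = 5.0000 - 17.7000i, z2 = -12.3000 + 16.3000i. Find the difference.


Real: 5 + 12.3 = 17.3
Imag: -17.7 - 16.3 = -34

17.3000 - 34.0000i


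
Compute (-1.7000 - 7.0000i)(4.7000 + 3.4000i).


Real = -1.7*4.7 - (-7)*3.4 = -7.99 - (-23.8) = 15.81
Imag = -1.7*3.4 + 4.7*(-7) = -5.78 - (32.9) = -38.68

15.8100 - 38.6800i


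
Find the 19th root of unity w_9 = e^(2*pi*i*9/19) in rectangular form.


Angle = 360*9/19 = 170.5263°
a = cos(170.5263°) = -0.9864
b = sin(170.5263°) = 0.1646

-0.9864 + 0.1646i


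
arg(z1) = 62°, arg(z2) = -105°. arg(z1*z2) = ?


arg(z1*z2) = 62° - 105° = -43°
Normalized to (-180°, 180°]: -43°

-43°


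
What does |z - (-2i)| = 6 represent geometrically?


|z - z0| = r is a circle with center z0 and radius r.
Center = (0, -2), radius = 6

Circle with center (0, -2) and radius 6


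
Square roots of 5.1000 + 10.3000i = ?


|z| = sqrt(26.01+106.09) = 11.4935
sqrt((|z|+a)/2) = sqrt((11.4935+5.1)/2) = sqrt(8.2967) = 2.8804
sqrt((|z|-a)/2) = sqrt((11.4935-5.1)/2) = sqrt(3.1967) = 1.7879

±(2.8804 + 1.7879i) i.e. 2.8804 + 1.7879i and -2.8804 - 1.7879i


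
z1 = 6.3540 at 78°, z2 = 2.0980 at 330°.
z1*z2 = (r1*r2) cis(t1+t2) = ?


r = 6.3540 * 2.0980 = 13.3307
theta = 78° + 330° = 408° = 48° (mod 360)

13.3307 cis(48°)


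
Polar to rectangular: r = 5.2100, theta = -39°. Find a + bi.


a = 5.2100*cos(-39°) = 5.2100*0.777146 = 4.0489
b = 5.2100*sin(-39°) = 5.2100*(-0.62932) = -3.2788

4.0489 - 3.2788i


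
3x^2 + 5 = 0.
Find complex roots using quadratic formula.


disc = 0^2 - 4*3*5 = 0 - 60 = -60
sqrt(|disc|) = sqrt(60) = 7.7460
Real part = 0/(2*3) = 0
Imag part = 7.7460/(2*3) = 1.2910

0 ± 1.2910i


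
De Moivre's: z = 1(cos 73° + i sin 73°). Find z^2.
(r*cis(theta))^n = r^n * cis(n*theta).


r^2 = 1^2 = 1
n*theta = 2*73° = 146° = 146° (mod 360)
a = 1*cos(146°) = -0.8290
b = 1*sin(146°) = 0.5592

1 cis(146°) = -0.8290 + 0.5592i


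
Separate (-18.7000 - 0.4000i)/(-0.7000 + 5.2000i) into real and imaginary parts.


Multiply by conjugate: (-18.7000 - 0.4000i)(-0.7000 - 5.2000i) / ((-0.7)^2 + 5.2^2)
Numerator real = -18.7*(-0.7) - (0.4)*5.2 = 11.01
Numerator imag = -0.4*(-0.7) - (-18.7)*5.2 = 97.52
Denominator = 27.53
Re(z) = 11.01/27.53 = 0.3999
Im(z) = 97.52/27.53 = 3.5423

Re(z) = 0.3999, Im(z) = 3.5423


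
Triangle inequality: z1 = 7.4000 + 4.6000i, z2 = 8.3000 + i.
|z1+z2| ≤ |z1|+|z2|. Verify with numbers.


|z1| = sqrt(7.4^2 + 4.6^2) = sqrt(75.92) = 8.7132
|z2| = sqrt(8.3^2 + 1^2) = sqrt(69.89) = 8.3600
z1+z2 = 15.7000 + 5.6000i
|z1+z2| = sqrt(277.85) = 16.6688
|z1|+|z2| = 8.7132 + 8.3600 = 17.0732

|z1+z2| = 16.6688 ≤ |z1|+|z2| = 17.0732 (verified)


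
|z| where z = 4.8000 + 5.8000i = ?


|z| = sqrt(4.8^2 + 5.8^2) = sqrt(23.04 + 33.64) = sqrt(56.68) = 7.5286

|z| = 7.5286


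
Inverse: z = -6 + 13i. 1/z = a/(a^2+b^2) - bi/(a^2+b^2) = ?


|z|^2 = 36+169 = 205
1/z = (-6 - 13i)/205

1/z = -0.0293 - 0.0634i


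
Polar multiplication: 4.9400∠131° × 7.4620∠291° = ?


r = 4.9400 * 7.4620 = 36.8623
theta = 131° + 291° = 422° = 62° (mod 360)

36.8623 cis(62°)


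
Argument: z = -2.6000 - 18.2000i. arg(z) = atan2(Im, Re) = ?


Re = -2.6, Im = -18.2
arg = atan2(-18.2, -2.6) = -98.1301 degrees

arg(z) = -98.1301 degrees


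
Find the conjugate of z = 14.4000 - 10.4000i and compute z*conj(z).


z_bar = 14.4000 + 10.4000i
z*z_bar = 14.4^2 + (-10.4)^2 = 207.36 + 108.16 = 315.52

z_bar = 14.4000 + 10.4000i, z*z_bar = 315.52


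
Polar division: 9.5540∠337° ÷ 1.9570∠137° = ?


r = 9.5540 / 1.9570 = 4.8820
theta = 337° - 137° = 200° = 200° (mod 360)

4.8820 cis(200°)


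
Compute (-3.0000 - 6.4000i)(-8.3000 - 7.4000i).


Real = -3*(-8.3) - (-6.4)*(-7.4) = 24.9 - 47.36 = -22.46
Imag = -3*(-7.4) - (8.3)*(-6.4) = 22.2 + 53.12 = 75.32

-22.4600 + 75.3200i


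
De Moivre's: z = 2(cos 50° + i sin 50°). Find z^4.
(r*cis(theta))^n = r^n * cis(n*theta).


r^4 = 2^4 = 16
n*theta = 4*50° = 200° = 200° (mod 360)
a = 16*cos(200°) = -15.0351
b = 16*sin(200°) = -5.4723

16 cis(200°) = -15.0351 - 5.4723i


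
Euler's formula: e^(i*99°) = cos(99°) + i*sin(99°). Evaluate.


cos(99°) = -0.1564
sin(99°) = 0.9877

e^(i*99°) = -0.1564 + 0.9877i


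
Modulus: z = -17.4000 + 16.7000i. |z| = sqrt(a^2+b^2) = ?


|z| = sqrt((-17.4)^2 + 16.7^2) = sqrt(302.76 + 278.89) = sqrt(581.65) = 24.1174

|z| = 24.1174


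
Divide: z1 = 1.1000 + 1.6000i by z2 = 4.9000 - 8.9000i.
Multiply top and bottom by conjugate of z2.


Conjugate of z2 = 4.9000 + 8.9000i
Numerator: (1.1000 + 1.6000i)(4.9000 + 8.9000i) = -8.8500 + 17.6300i
Denominator: 4.9^2 + (-8.9)^2 = 103.22
Result = (-8.8500 + 17.6300i)/103.22

-0.0857 + 0.1708i


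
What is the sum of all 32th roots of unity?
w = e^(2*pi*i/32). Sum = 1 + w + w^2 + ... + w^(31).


The sum of all 32th roots of unity is 0.
Geometric series: (1 - w^32)/(1 - w) = (1-1)/(1-w) = 0 since w^32 = 1, w ≠ 1.
Alternatively: coefficient of z^31 in z^32 - 1 is 0.

0


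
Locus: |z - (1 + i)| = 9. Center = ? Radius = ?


|z - z0| = r is a circle with center z0 and radius r.
Center = (1, 1), radius = 9

Circle with center (1, 1) and radius 9


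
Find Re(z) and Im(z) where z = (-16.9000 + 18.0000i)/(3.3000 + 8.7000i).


Multiply by conjugate: (-16.9000 + 18.0000i)(3.3000 - 8.7000i) / (3.3^2 + 8.7^2)
Numerator real = -16.9*3.3 + 18*8.7 = 100.83
Numerator imag = 18*3.3 - (-16.9)*8.7 = 206.43
Denominator = 86.58
Re(z) = 100.83/86.58 = 1.1646
Im(z) = 206.43/86.58 = 2.3843

Re(z) = 1.1646, Im(z) = 2.3843


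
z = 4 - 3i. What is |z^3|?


|z| = sqrt(16+9) = sqrt(25) = 5
|z^3| = |z|^3 = 5^3 = 125

|z^3| = 125


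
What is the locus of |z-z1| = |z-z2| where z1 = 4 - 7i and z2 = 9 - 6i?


Equal distances means the locus is the perpendicular bisector of z1 and z2.
Midpoint = ((4+9)/2, (-7+(-6))/2) = (6.5000, -6.5000)

Perpendicular bisector through (6.5000, -6.5000)
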